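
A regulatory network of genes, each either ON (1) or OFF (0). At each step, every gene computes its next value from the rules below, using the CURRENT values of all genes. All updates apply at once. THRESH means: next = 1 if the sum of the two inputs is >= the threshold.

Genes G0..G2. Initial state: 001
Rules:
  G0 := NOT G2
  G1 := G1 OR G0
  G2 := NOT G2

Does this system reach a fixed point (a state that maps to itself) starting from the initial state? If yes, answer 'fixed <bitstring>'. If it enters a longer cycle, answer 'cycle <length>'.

Answer: cycle 2

Derivation:
Step 0: 001
Step 1: G0=NOT G2=NOT 1=0 G1=G1|G0=0|0=0 G2=NOT G2=NOT 1=0 -> 000
Step 2: G0=NOT G2=NOT 0=1 G1=G1|G0=0|0=0 G2=NOT G2=NOT 0=1 -> 101
Step 3: G0=NOT G2=NOT 1=0 G1=G1|G0=0|1=1 G2=NOT G2=NOT 1=0 -> 010
Step 4: G0=NOT G2=NOT 0=1 G1=G1|G0=1|0=1 G2=NOT G2=NOT 0=1 -> 111
Step 5: G0=NOT G2=NOT 1=0 G1=G1|G0=1|1=1 G2=NOT G2=NOT 1=0 -> 010
Cycle of length 2 starting at step 3 -> no fixed point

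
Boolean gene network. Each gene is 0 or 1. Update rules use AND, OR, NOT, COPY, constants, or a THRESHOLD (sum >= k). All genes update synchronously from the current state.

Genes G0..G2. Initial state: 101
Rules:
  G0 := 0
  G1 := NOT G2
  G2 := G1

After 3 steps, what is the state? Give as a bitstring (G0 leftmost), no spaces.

Step 1: G0=0(const) G1=NOT G2=NOT 1=0 G2=G1=0 -> 000
Step 2: G0=0(const) G1=NOT G2=NOT 0=1 G2=G1=0 -> 010
Step 3: G0=0(const) G1=NOT G2=NOT 0=1 G2=G1=1 -> 011

011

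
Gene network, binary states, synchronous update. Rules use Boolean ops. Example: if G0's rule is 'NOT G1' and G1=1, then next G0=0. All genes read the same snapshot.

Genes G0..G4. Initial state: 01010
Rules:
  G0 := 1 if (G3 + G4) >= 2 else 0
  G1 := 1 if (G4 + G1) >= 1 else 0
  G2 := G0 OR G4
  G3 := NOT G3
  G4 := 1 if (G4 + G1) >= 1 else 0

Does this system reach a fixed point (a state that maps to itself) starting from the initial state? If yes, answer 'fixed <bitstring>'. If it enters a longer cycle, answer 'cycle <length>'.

Answer: cycle 2

Derivation:
Step 0: 01010
Step 1: G0=(1+0>=2)=0 G1=(0+1>=1)=1 G2=G0|G4=0|0=0 G3=NOT G3=NOT 1=0 G4=(0+1>=1)=1 -> 01001
Step 2: G0=(0+1>=2)=0 G1=(1+1>=1)=1 G2=G0|G4=0|1=1 G3=NOT G3=NOT 0=1 G4=(1+1>=1)=1 -> 01111
Step 3: G0=(1+1>=2)=1 G1=(1+1>=1)=1 G2=G0|G4=0|1=1 G3=NOT G3=NOT 1=0 G4=(1+1>=1)=1 -> 11101
Step 4: G0=(0+1>=2)=0 G1=(1+1>=1)=1 G2=G0|G4=1|1=1 G3=NOT G3=NOT 0=1 G4=(1+1>=1)=1 -> 01111
Cycle of length 2 starting at step 2 -> no fixed point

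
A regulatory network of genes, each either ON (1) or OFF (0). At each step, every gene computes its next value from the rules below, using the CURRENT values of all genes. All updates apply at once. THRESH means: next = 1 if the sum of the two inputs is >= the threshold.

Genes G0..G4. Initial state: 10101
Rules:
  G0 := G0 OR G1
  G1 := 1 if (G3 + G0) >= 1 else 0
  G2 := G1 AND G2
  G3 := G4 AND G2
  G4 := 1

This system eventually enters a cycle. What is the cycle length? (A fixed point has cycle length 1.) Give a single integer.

Step 0: 10101
Step 1: G0=G0|G1=1|0=1 G1=(0+1>=1)=1 G2=G1&G2=0&1=0 G3=G4&G2=1&1=1 G4=1(const) -> 11011
Step 2: G0=G0|G1=1|1=1 G1=(1+1>=1)=1 G2=G1&G2=1&0=0 G3=G4&G2=1&0=0 G4=1(const) -> 11001
Step 3: G0=G0|G1=1|1=1 G1=(0+1>=1)=1 G2=G1&G2=1&0=0 G3=G4&G2=1&0=0 G4=1(const) -> 11001
State from step 3 equals state from step 2 -> cycle length 1

Answer: 1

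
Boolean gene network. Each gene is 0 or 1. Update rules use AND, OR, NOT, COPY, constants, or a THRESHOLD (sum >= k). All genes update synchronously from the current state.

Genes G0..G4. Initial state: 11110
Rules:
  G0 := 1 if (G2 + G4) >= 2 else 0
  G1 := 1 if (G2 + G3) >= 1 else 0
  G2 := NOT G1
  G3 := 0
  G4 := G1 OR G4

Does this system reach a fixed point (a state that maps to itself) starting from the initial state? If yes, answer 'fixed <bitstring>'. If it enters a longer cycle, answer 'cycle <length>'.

Step 0: 11110
Step 1: G0=(1+0>=2)=0 G1=(1+1>=1)=1 G2=NOT G1=NOT 1=0 G3=0(const) G4=G1|G4=1|0=1 -> 01001
Step 2: G0=(0+1>=2)=0 G1=(0+0>=1)=0 G2=NOT G1=NOT 1=0 G3=0(const) G4=G1|G4=1|1=1 -> 00001
Step 3: G0=(0+1>=2)=0 G1=(0+0>=1)=0 G2=NOT G1=NOT 0=1 G3=0(const) G4=G1|G4=0|1=1 -> 00101
Step 4: G0=(1+1>=2)=1 G1=(1+0>=1)=1 G2=NOT G1=NOT 0=1 G3=0(const) G4=G1|G4=0|1=1 -> 11101
Step 5: G0=(1+1>=2)=1 G1=(1+0>=1)=1 G2=NOT G1=NOT 1=0 G3=0(const) G4=G1|G4=1|1=1 -> 11001
Step 6: G0=(0+1>=2)=0 G1=(0+0>=1)=0 G2=NOT G1=NOT 1=0 G3=0(const) G4=G1|G4=1|1=1 -> 00001
Cycle of length 4 starting at step 2 -> no fixed point

Answer: cycle 4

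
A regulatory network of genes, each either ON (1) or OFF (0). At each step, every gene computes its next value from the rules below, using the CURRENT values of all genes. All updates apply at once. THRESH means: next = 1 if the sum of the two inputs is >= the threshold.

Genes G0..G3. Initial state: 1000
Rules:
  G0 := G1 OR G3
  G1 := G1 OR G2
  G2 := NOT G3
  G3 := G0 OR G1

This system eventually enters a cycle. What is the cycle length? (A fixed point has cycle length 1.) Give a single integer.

Step 0: 1000
Step 1: G0=G1|G3=0|0=0 G1=G1|G2=0|0=0 G2=NOT G3=NOT 0=1 G3=G0|G1=1|0=1 -> 0011
Step 2: G0=G1|G3=0|1=1 G1=G1|G2=0|1=1 G2=NOT G3=NOT 1=0 G3=G0|G1=0|0=0 -> 1100
Step 3: G0=G1|G3=1|0=1 G1=G1|G2=1|0=1 G2=NOT G3=NOT 0=1 G3=G0|G1=1|1=1 -> 1111
Step 4: G0=G1|G3=1|1=1 G1=G1|G2=1|1=1 G2=NOT G3=NOT 1=0 G3=G0|G1=1|1=1 -> 1101
Step 5: G0=G1|G3=1|1=1 G1=G1|G2=1|0=1 G2=NOT G3=NOT 1=0 G3=G0|G1=1|1=1 -> 1101
State from step 5 equals state from step 4 -> cycle length 1

Answer: 1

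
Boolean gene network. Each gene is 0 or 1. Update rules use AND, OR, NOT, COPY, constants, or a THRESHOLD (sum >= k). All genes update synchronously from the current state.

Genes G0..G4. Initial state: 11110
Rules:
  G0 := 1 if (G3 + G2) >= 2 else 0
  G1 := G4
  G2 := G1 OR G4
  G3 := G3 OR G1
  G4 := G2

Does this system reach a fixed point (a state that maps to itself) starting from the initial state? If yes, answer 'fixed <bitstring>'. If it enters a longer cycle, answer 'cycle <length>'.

Step 0: 11110
Step 1: G0=(1+1>=2)=1 G1=G4=0 G2=G1|G4=1|0=1 G3=G3|G1=1|1=1 G4=G2=1 -> 10111
Step 2: G0=(1+1>=2)=1 G1=G4=1 G2=G1|G4=0|1=1 G3=G3|G1=1|0=1 G4=G2=1 -> 11111
Step 3: G0=(1+1>=2)=1 G1=G4=1 G2=G1|G4=1|1=1 G3=G3|G1=1|1=1 G4=G2=1 -> 11111
Fixed point reached at step 2: 11111

Answer: fixed 11111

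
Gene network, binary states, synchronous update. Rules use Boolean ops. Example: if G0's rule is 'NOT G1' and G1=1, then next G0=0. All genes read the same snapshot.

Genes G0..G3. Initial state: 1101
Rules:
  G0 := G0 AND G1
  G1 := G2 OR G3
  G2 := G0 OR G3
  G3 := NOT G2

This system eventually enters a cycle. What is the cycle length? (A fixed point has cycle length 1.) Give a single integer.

Answer: 1

Derivation:
Step 0: 1101
Step 1: G0=G0&G1=1&1=1 G1=G2|G3=0|1=1 G2=G0|G3=1|1=1 G3=NOT G2=NOT 0=1 -> 1111
Step 2: G0=G0&G1=1&1=1 G1=G2|G3=1|1=1 G2=G0|G3=1|1=1 G3=NOT G2=NOT 1=0 -> 1110
Step 3: G0=G0&G1=1&1=1 G1=G2|G3=1|0=1 G2=G0|G3=1|0=1 G3=NOT G2=NOT 1=0 -> 1110
State from step 3 equals state from step 2 -> cycle length 1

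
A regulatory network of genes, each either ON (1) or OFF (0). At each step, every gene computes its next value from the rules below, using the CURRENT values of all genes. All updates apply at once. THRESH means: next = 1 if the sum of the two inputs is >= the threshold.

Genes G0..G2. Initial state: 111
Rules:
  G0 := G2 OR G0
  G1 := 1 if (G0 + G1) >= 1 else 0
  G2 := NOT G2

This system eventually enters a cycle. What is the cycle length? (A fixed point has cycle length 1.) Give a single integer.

Step 0: 111
Step 1: G0=G2|G0=1|1=1 G1=(1+1>=1)=1 G2=NOT G2=NOT 1=0 -> 110
Step 2: G0=G2|G0=0|1=1 G1=(1+1>=1)=1 G2=NOT G2=NOT 0=1 -> 111
State from step 2 equals state from step 0 -> cycle length 2

Answer: 2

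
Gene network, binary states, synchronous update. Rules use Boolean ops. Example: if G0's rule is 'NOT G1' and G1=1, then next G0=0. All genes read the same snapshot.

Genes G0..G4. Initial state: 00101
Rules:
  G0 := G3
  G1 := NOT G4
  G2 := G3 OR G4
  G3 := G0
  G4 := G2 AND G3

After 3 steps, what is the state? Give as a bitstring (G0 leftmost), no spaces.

Step 1: G0=G3=0 G1=NOT G4=NOT 1=0 G2=G3|G4=0|1=1 G3=G0=0 G4=G2&G3=1&0=0 -> 00100
Step 2: G0=G3=0 G1=NOT G4=NOT 0=1 G2=G3|G4=0|0=0 G3=G0=0 G4=G2&G3=1&0=0 -> 01000
Step 3: G0=G3=0 G1=NOT G4=NOT 0=1 G2=G3|G4=0|0=0 G3=G0=0 G4=G2&G3=0&0=0 -> 01000

01000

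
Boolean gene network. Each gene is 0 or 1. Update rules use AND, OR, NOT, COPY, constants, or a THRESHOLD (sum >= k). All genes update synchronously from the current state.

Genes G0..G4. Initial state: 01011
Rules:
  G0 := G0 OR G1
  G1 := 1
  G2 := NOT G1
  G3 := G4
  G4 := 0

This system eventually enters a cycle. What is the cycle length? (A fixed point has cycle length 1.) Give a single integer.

Answer: 1

Derivation:
Step 0: 01011
Step 1: G0=G0|G1=0|1=1 G1=1(const) G2=NOT G1=NOT 1=0 G3=G4=1 G4=0(const) -> 11010
Step 2: G0=G0|G1=1|1=1 G1=1(const) G2=NOT G1=NOT 1=0 G3=G4=0 G4=0(const) -> 11000
Step 3: G0=G0|G1=1|1=1 G1=1(const) G2=NOT G1=NOT 1=0 G3=G4=0 G4=0(const) -> 11000
State from step 3 equals state from step 2 -> cycle length 1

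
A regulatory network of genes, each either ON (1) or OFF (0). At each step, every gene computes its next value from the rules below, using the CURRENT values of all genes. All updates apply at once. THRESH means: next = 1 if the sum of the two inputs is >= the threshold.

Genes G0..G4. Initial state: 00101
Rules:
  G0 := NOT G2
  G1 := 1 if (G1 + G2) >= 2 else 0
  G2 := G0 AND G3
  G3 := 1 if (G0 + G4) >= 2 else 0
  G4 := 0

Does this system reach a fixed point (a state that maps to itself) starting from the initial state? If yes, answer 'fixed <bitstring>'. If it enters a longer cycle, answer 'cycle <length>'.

Step 0: 00101
Step 1: G0=NOT G2=NOT 1=0 G1=(0+1>=2)=0 G2=G0&G3=0&0=0 G3=(0+1>=2)=0 G4=0(const) -> 00000
Step 2: G0=NOT G2=NOT 0=1 G1=(0+0>=2)=0 G2=G0&G3=0&0=0 G3=(0+0>=2)=0 G4=0(const) -> 10000
Step 3: G0=NOT G2=NOT 0=1 G1=(0+0>=2)=0 G2=G0&G3=1&0=0 G3=(1+0>=2)=0 G4=0(const) -> 10000
Fixed point reached at step 2: 10000

Answer: fixed 10000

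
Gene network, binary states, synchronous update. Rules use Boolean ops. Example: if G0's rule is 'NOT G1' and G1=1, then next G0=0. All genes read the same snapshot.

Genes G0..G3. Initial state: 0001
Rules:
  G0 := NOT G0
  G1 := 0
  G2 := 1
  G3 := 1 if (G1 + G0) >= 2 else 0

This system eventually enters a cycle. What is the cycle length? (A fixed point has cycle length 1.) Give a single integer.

Step 0: 0001
Step 1: G0=NOT G0=NOT 0=1 G1=0(const) G2=1(const) G3=(0+0>=2)=0 -> 1010
Step 2: G0=NOT G0=NOT 1=0 G1=0(const) G2=1(const) G3=(0+1>=2)=0 -> 0010
Step 3: G0=NOT G0=NOT 0=1 G1=0(const) G2=1(const) G3=(0+0>=2)=0 -> 1010
State from step 3 equals state from step 1 -> cycle length 2

Answer: 2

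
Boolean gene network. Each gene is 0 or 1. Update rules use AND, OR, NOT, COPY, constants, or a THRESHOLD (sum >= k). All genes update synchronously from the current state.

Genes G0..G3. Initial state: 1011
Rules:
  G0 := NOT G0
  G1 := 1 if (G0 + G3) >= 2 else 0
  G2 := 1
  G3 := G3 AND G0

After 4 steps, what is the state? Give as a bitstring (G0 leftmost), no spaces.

Step 1: G0=NOT G0=NOT 1=0 G1=(1+1>=2)=1 G2=1(const) G3=G3&G0=1&1=1 -> 0111
Step 2: G0=NOT G0=NOT 0=1 G1=(0+1>=2)=0 G2=1(const) G3=G3&G0=1&0=0 -> 1010
Step 3: G0=NOT G0=NOT 1=0 G1=(1+0>=2)=0 G2=1(const) G3=G3&G0=0&1=0 -> 0010
Step 4: G0=NOT G0=NOT 0=1 G1=(0+0>=2)=0 G2=1(const) G3=G3&G0=0&0=0 -> 1010

1010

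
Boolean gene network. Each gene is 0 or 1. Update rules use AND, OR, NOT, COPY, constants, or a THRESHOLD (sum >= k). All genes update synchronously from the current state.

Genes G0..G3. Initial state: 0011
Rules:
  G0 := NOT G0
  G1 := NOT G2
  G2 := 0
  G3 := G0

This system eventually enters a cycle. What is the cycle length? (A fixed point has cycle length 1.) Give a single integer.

Answer: 2

Derivation:
Step 0: 0011
Step 1: G0=NOT G0=NOT 0=1 G1=NOT G2=NOT 1=0 G2=0(const) G3=G0=0 -> 1000
Step 2: G0=NOT G0=NOT 1=0 G1=NOT G2=NOT 0=1 G2=0(const) G3=G0=1 -> 0101
Step 3: G0=NOT G0=NOT 0=1 G1=NOT G2=NOT 0=1 G2=0(const) G3=G0=0 -> 1100
Step 4: G0=NOT G0=NOT 1=0 G1=NOT G2=NOT 0=1 G2=0(const) G3=G0=1 -> 0101
State from step 4 equals state from step 2 -> cycle length 2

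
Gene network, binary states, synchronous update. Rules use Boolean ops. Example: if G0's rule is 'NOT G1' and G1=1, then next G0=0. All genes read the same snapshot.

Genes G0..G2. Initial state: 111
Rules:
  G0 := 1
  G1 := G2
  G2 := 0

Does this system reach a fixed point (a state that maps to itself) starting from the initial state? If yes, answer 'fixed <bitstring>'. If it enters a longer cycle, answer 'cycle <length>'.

Answer: fixed 100

Derivation:
Step 0: 111
Step 1: G0=1(const) G1=G2=1 G2=0(const) -> 110
Step 2: G0=1(const) G1=G2=0 G2=0(const) -> 100
Step 3: G0=1(const) G1=G2=0 G2=0(const) -> 100
Fixed point reached at step 2: 100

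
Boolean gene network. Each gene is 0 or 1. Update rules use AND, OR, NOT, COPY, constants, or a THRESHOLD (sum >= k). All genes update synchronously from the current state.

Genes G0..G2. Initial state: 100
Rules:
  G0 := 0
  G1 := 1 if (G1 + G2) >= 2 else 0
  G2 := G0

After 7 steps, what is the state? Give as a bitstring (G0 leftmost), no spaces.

Step 1: G0=0(const) G1=(0+0>=2)=0 G2=G0=1 -> 001
Step 2: G0=0(const) G1=(0+1>=2)=0 G2=G0=0 -> 000
Step 3: G0=0(const) G1=(0+0>=2)=0 G2=G0=0 -> 000
Step 4: G0=0(const) G1=(0+0>=2)=0 G2=G0=0 -> 000
Step 5: G0=0(const) G1=(0+0>=2)=0 G2=G0=0 -> 000
Step 6: G0=0(const) G1=(0+0>=2)=0 G2=G0=0 -> 000
Step 7: G0=0(const) G1=(0+0>=2)=0 G2=G0=0 -> 000

000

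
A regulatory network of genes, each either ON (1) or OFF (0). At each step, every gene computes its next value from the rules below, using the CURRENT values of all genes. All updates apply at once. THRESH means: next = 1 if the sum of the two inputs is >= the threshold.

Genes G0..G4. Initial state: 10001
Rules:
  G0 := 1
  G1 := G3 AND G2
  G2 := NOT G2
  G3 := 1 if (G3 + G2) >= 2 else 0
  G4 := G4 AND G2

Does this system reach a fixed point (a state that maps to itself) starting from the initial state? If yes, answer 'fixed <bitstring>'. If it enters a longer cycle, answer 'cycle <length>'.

Step 0: 10001
Step 1: G0=1(const) G1=G3&G2=0&0=0 G2=NOT G2=NOT 0=1 G3=(0+0>=2)=0 G4=G4&G2=1&0=0 -> 10100
Step 2: G0=1(const) G1=G3&G2=0&1=0 G2=NOT G2=NOT 1=0 G3=(0+1>=2)=0 G4=G4&G2=0&1=0 -> 10000
Step 3: G0=1(const) G1=G3&G2=0&0=0 G2=NOT G2=NOT 0=1 G3=(0+0>=2)=0 G4=G4&G2=0&0=0 -> 10100
Cycle of length 2 starting at step 1 -> no fixed point

Answer: cycle 2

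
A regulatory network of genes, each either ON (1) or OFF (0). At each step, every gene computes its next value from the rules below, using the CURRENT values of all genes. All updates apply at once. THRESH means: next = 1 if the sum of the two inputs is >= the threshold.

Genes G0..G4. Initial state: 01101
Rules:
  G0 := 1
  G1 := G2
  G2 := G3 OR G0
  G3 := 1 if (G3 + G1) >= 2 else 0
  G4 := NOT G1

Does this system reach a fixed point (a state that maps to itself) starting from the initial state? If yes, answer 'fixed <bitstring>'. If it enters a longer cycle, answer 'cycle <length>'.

Answer: fixed 11100

Derivation:
Step 0: 01101
Step 1: G0=1(const) G1=G2=1 G2=G3|G0=0|0=0 G3=(0+1>=2)=0 G4=NOT G1=NOT 1=0 -> 11000
Step 2: G0=1(const) G1=G2=0 G2=G3|G0=0|1=1 G3=(0+1>=2)=0 G4=NOT G1=NOT 1=0 -> 10100
Step 3: G0=1(const) G1=G2=1 G2=G3|G0=0|1=1 G3=(0+0>=2)=0 G4=NOT G1=NOT 0=1 -> 11101
Step 4: G0=1(const) G1=G2=1 G2=G3|G0=0|1=1 G3=(0+1>=2)=0 G4=NOT G1=NOT 1=0 -> 11100
Step 5: G0=1(const) G1=G2=1 G2=G3|G0=0|1=1 G3=(0+1>=2)=0 G4=NOT G1=NOT 1=0 -> 11100
Fixed point reached at step 4: 11100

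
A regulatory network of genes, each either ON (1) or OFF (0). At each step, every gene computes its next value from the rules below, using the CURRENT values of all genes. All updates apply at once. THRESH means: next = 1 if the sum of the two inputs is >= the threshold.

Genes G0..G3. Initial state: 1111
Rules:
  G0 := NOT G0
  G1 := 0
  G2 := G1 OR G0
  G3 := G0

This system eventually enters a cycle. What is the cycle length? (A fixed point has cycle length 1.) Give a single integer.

Answer: 2

Derivation:
Step 0: 1111
Step 1: G0=NOT G0=NOT 1=0 G1=0(const) G2=G1|G0=1|1=1 G3=G0=1 -> 0011
Step 2: G0=NOT G0=NOT 0=1 G1=0(const) G2=G1|G0=0|0=0 G3=G0=0 -> 1000
Step 3: G0=NOT G0=NOT 1=0 G1=0(const) G2=G1|G0=0|1=1 G3=G0=1 -> 0011
State from step 3 equals state from step 1 -> cycle length 2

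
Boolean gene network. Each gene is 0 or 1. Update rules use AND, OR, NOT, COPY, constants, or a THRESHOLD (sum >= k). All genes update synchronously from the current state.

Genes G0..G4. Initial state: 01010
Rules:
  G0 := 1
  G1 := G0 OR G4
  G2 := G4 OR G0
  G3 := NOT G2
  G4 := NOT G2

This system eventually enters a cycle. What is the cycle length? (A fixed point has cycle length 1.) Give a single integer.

Answer: 1

Derivation:
Step 0: 01010
Step 1: G0=1(const) G1=G0|G4=0|0=0 G2=G4|G0=0|0=0 G3=NOT G2=NOT 0=1 G4=NOT G2=NOT 0=1 -> 10011
Step 2: G0=1(const) G1=G0|G4=1|1=1 G2=G4|G0=1|1=1 G3=NOT G2=NOT 0=1 G4=NOT G2=NOT 0=1 -> 11111
Step 3: G0=1(const) G1=G0|G4=1|1=1 G2=G4|G0=1|1=1 G3=NOT G2=NOT 1=0 G4=NOT G2=NOT 1=0 -> 11100
Step 4: G0=1(const) G1=G0|G4=1|0=1 G2=G4|G0=0|1=1 G3=NOT G2=NOT 1=0 G4=NOT G2=NOT 1=0 -> 11100
State from step 4 equals state from step 3 -> cycle length 1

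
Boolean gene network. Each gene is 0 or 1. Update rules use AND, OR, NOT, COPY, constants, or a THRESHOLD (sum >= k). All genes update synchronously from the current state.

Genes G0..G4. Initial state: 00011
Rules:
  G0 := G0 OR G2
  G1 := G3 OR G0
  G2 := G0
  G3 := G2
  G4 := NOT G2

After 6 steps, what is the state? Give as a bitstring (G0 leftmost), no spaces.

Step 1: G0=G0|G2=0|0=0 G1=G3|G0=1|0=1 G2=G0=0 G3=G2=0 G4=NOT G2=NOT 0=1 -> 01001
Step 2: G0=G0|G2=0|0=0 G1=G3|G0=0|0=0 G2=G0=0 G3=G2=0 G4=NOT G2=NOT 0=1 -> 00001
Step 3: G0=G0|G2=0|0=0 G1=G3|G0=0|0=0 G2=G0=0 G3=G2=0 G4=NOT G2=NOT 0=1 -> 00001
Step 4: G0=G0|G2=0|0=0 G1=G3|G0=0|0=0 G2=G0=0 G3=G2=0 G4=NOT G2=NOT 0=1 -> 00001
Step 5: G0=G0|G2=0|0=0 G1=G3|G0=0|0=0 G2=G0=0 G3=G2=0 G4=NOT G2=NOT 0=1 -> 00001
Step 6: G0=G0|G2=0|0=0 G1=G3|G0=0|0=0 G2=G0=0 G3=G2=0 G4=NOT G2=NOT 0=1 -> 00001

00001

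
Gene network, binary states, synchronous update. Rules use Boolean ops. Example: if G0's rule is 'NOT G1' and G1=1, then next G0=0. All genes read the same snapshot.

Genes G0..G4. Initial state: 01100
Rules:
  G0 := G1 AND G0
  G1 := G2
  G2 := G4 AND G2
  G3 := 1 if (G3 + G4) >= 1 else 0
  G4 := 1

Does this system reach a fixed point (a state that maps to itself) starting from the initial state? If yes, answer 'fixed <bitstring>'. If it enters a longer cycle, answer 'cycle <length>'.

Step 0: 01100
Step 1: G0=G1&G0=1&0=0 G1=G2=1 G2=G4&G2=0&1=0 G3=(0+0>=1)=0 G4=1(const) -> 01001
Step 2: G0=G1&G0=1&0=0 G1=G2=0 G2=G4&G2=1&0=0 G3=(0+1>=1)=1 G4=1(const) -> 00011
Step 3: G0=G1&G0=0&0=0 G1=G2=0 G2=G4&G2=1&0=0 G3=(1+1>=1)=1 G4=1(const) -> 00011
Fixed point reached at step 2: 00011

Answer: fixed 00011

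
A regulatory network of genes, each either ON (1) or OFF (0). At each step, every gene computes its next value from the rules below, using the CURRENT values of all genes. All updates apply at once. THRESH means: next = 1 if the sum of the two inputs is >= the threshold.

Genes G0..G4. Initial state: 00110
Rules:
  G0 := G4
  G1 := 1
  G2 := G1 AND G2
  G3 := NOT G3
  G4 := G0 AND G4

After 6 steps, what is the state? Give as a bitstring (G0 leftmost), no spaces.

Step 1: G0=G4=0 G1=1(const) G2=G1&G2=0&1=0 G3=NOT G3=NOT 1=0 G4=G0&G4=0&0=0 -> 01000
Step 2: G0=G4=0 G1=1(const) G2=G1&G2=1&0=0 G3=NOT G3=NOT 0=1 G4=G0&G4=0&0=0 -> 01010
Step 3: G0=G4=0 G1=1(const) G2=G1&G2=1&0=0 G3=NOT G3=NOT 1=0 G4=G0&G4=0&0=0 -> 01000
Step 4: G0=G4=0 G1=1(const) G2=G1&G2=1&0=0 G3=NOT G3=NOT 0=1 G4=G0&G4=0&0=0 -> 01010
Step 5: G0=G4=0 G1=1(const) G2=G1&G2=1&0=0 G3=NOT G3=NOT 1=0 G4=G0&G4=0&0=0 -> 01000
Step 6: G0=G4=0 G1=1(const) G2=G1&G2=1&0=0 G3=NOT G3=NOT 0=1 G4=G0&G4=0&0=0 -> 01010

01010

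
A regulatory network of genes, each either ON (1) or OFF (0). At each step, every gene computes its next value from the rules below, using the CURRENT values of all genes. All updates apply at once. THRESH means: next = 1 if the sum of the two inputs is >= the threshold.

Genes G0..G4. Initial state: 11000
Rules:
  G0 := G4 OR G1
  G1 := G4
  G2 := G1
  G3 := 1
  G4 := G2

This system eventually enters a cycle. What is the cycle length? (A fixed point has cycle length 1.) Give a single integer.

Answer: 3

Derivation:
Step 0: 11000
Step 1: G0=G4|G1=0|1=1 G1=G4=0 G2=G1=1 G3=1(const) G4=G2=0 -> 10110
Step 2: G0=G4|G1=0|0=0 G1=G4=0 G2=G1=0 G3=1(const) G4=G2=1 -> 00011
Step 3: G0=G4|G1=1|0=1 G1=G4=1 G2=G1=0 G3=1(const) G4=G2=0 -> 11010
Step 4: G0=G4|G1=0|1=1 G1=G4=0 G2=G1=1 G3=1(const) G4=G2=0 -> 10110
State from step 4 equals state from step 1 -> cycle length 3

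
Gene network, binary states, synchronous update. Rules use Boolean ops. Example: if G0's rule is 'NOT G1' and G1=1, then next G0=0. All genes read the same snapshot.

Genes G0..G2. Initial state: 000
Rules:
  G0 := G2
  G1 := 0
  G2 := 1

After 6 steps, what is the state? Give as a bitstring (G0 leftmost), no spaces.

Step 1: G0=G2=0 G1=0(const) G2=1(const) -> 001
Step 2: G0=G2=1 G1=0(const) G2=1(const) -> 101
Step 3: G0=G2=1 G1=0(const) G2=1(const) -> 101
Step 4: G0=G2=1 G1=0(const) G2=1(const) -> 101
Step 5: G0=G2=1 G1=0(const) G2=1(const) -> 101
Step 6: G0=G2=1 G1=0(const) G2=1(const) -> 101

101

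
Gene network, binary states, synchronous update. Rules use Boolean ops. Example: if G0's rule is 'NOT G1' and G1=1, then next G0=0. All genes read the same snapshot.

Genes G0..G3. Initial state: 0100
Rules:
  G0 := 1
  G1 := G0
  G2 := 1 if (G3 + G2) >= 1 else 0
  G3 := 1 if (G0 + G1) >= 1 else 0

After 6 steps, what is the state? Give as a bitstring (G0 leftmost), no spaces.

Step 1: G0=1(const) G1=G0=0 G2=(0+0>=1)=0 G3=(0+1>=1)=1 -> 1001
Step 2: G0=1(const) G1=G0=1 G2=(1+0>=1)=1 G3=(1+0>=1)=1 -> 1111
Step 3: G0=1(const) G1=G0=1 G2=(1+1>=1)=1 G3=(1+1>=1)=1 -> 1111
Step 4: G0=1(const) G1=G0=1 G2=(1+1>=1)=1 G3=(1+1>=1)=1 -> 1111
Step 5: G0=1(const) G1=G0=1 G2=(1+1>=1)=1 G3=(1+1>=1)=1 -> 1111
Step 6: G0=1(const) G1=G0=1 G2=(1+1>=1)=1 G3=(1+1>=1)=1 -> 1111

1111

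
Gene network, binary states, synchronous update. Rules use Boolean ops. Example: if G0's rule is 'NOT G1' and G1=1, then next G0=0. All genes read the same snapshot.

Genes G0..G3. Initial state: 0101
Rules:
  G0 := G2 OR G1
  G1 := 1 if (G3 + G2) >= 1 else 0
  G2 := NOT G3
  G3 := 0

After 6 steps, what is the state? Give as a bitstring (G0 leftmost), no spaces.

Step 1: G0=G2|G1=0|1=1 G1=(1+0>=1)=1 G2=NOT G3=NOT 1=0 G3=0(const) -> 1100
Step 2: G0=G2|G1=0|1=1 G1=(0+0>=1)=0 G2=NOT G3=NOT 0=1 G3=0(const) -> 1010
Step 3: G0=G2|G1=1|0=1 G1=(0+1>=1)=1 G2=NOT G3=NOT 0=1 G3=0(const) -> 1110
Step 4: G0=G2|G1=1|1=1 G1=(0+1>=1)=1 G2=NOT G3=NOT 0=1 G3=0(const) -> 1110
Step 5: G0=G2|G1=1|1=1 G1=(0+1>=1)=1 G2=NOT G3=NOT 0=1 G3=0(const) -> 1110
Step 6: G0=G2|G1=1|1=1 G1=(0+1>=1)=1 G2=NOT G3=NOT 0=1 G3=0(const) -> 1110

1110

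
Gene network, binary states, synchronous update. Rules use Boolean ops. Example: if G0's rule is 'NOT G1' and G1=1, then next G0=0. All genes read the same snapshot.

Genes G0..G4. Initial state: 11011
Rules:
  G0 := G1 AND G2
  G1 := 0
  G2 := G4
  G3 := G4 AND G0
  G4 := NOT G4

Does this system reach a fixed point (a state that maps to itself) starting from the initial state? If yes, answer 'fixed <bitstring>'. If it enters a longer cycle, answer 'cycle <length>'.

Answer: cycle 2

Derivation:
Step 0: 11011
Step 1: G0=G1&G2=1&0=0 G1=0(const) G2=G4=1 G3=G4&G0=1&1=1 G4=NOT G4=NOT 1=0 -> 00110
Step 2: G0=G1&G2=0&1=0 G1=0(const) G2=G4=0 G3=G4&G0=0&0=0 G4=NOT G4=NOT 0=1 -> 00001
Step 3: G0=G1&G2=0&0=0 G1=0(const) G2=G4=1 G3=G4&G0=1&0=0 G4=NOT G4=NOT 1=0 -> 00100
Step 4: G0=G1&G2=0&1=0 G1=0(const) G2=G4=0 G3=G4&G0=0&0=0 G4=NOT G4=NOT 0=1 -> 00001
Cycle of length 2 starting at step 2 -> no fixed point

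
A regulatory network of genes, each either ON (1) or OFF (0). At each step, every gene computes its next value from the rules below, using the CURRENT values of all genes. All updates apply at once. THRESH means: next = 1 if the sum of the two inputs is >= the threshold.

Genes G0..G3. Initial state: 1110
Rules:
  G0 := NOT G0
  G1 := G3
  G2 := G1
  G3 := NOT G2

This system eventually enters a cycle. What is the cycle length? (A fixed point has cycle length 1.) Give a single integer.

Answer: 6

Derivation:
Step 0: 1110
Step 1: G0=NOT G0=NOT 1=0 G1=G3=0 G2=G1=1 G3=NOT G2=NOT 1=0 -> 0010
Step 2: G0=NOT G0=NOT 0=1 G1=G3=0 G2=G1=0 G3=NOT G2=NOT 1=0 -> 1000
Step 3: G0=NOT G0=NOT 1=0 G1=G3=0 G2=G1=0 G3=NOT G2=NOT 0=1 -> 0001
Step 4: G0=NOT G0=NOT 0=1 G1=G3=1 G2=G1=0 G3=NOT G2=NOT 0=1 -> 1101
Step 5: G0=NOT G0=NOT 1=0 G1=G3=1 G2=G1=1 G3=NOT G2=NOT 0=1 -> 0111
Step 6: G0=NOT G0=NOT 0=1 G1=G3=1 G2=G1=1 G3=NOT G2=NOT 1=0 -> 1110
State from step 6 equals state from step 0 -> cycle length 6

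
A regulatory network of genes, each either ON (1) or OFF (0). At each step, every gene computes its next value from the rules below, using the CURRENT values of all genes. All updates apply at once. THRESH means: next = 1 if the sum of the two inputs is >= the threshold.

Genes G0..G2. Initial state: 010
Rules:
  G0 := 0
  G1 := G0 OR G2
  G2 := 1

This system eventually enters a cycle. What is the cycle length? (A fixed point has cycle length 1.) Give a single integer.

Answer: 1

Derivation:
Step 0: 010
Step 1: G0=0(const) G1=G0|G2=0|0=0 G2=1(const) -> 001
Step 2: G0=0(const) G1=G0|G2=0|1=1 G2=1(const) -> 011
Step 3: G0=0(const) G1=G0|G2=0|1=1 G2=1(const) -> 011
State from step 3 equals state from step 2 -> cycle length 1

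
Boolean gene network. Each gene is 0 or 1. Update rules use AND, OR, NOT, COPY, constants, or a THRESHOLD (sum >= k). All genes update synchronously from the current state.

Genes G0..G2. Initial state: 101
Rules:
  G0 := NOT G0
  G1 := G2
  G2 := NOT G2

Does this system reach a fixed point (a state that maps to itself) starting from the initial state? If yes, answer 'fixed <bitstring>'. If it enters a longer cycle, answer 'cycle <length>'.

Step 0: 101
Step 1: G0=NOT G0=NOT 1=0 G1=G2=1 G2=NOT G2=NOT 1=0 -> 010
Step 2: G0=NOT G0=NOT 0=1 G1=G2=0 G2=NOT G2=NOT 0=1 -> 101
Cycle of length 2 starting at step 0 -> no fixed point

Answer: cycle 2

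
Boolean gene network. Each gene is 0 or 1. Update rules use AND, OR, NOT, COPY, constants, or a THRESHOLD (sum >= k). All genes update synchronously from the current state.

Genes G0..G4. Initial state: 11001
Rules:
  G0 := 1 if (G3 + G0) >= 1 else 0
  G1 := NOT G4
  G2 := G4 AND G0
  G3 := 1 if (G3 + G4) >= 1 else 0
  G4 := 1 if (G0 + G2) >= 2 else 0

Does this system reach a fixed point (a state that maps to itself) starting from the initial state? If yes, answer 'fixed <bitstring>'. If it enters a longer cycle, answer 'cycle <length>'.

Step 0: 11001
Step 1: G0=(0+1>=1)=1 G1=NOT G4=NOT 1=0 G2=G4&G0=1&1=1 G3=(0+1>=1)=1 G4=(1+0>=2)=0 -> 10110
Step 2: G0=(1+1>=1)=1 G1=NOT G4=NOT 0=1 G2=G4&G0=0&1=0 G3=(1+0>=1)=1 G4=(1+1>=2)=1 -> 11011
Step 3: G0=(1+1>=1)=1 G1=NOT G4=NOT 1=0 G2=G4&G0=1&1=1 G3=(1+1>=1)=1 G4=(1+0>=2)=0 -> 10110
Cycle of length 2 starting at step 1 -> no fixed point

Answer: cycle 2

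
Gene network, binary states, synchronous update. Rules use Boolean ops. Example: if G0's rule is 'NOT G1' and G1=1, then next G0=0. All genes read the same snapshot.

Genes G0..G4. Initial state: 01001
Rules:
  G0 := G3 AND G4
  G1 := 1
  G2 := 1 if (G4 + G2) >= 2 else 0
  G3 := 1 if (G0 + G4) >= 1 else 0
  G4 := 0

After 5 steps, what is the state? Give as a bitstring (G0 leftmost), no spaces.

Step 1: G0=G3&G4=0&1=0 G1=1(const) G2=(1+0>=2)=0 G3=(0+1>=1)=1 G4=0(const) -> 01010
Step 2: G0=G3&G4=1&0=0 G1=1(const) G2=(0+0>=2)=0 G3=(0+0>=1)=0 G4=0(const) -> 01000
Step 3: G0=G3&G4=0&0=0 G1=1(const) G2=(0+0>=2)=0 G3=(0+0>=1)=0 G4=0(const) -> 01000
Step 4: G0=G3&G4=0&0=0 G1=1(const) G2=(0+0>=2)=0 G3=(0+0>=1)=0 G4=0(const) -> 01000
Step 5: G0=G3&G4=0&0=0 G1=1(const) G2=(0+0>=2)=0 G3=(0+0>=1)=0 G4=0(const) -> 01000

01000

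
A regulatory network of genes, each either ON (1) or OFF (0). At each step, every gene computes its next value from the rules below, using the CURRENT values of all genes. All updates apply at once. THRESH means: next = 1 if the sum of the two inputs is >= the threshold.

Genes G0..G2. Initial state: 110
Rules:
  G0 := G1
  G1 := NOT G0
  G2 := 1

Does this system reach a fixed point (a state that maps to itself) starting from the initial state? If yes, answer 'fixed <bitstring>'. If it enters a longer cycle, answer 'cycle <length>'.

Answer: cycle 4

Derivation:
Step 0: 110
Step 1: G0=G1=1 G1=NOT G0=NOT 1=0 G2=1(const) -> 101
Step 2: G0=G1=0 G1=NOT G0=NOT 1=0 G2=1(const) -> 001
Step 3: G0=G1=0 G1=NOT G0=NOT 0=1 G2=1(const) -> 011
Step 4: G0=G1=1 G1=NOT G0=NOT 0=1 G2=1(const) -> 111
Step 5: G0=G1=1 G1=NOT G0=NOT 1=0 G2=1(const) -> 101
Cycle of length 4 starting at step 1 -> no fixed point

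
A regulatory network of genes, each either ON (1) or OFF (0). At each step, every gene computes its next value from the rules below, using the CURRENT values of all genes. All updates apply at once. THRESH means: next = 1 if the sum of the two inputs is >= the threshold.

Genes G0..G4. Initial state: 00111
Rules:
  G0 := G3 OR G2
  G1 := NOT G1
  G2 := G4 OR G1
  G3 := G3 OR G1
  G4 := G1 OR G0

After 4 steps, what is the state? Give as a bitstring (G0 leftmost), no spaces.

Step 1: G0=G3|G2=1|1=1 G1=NOT G1=NOT 0=1 G2=G4|G1=1|0=1 G3=G3|G1=1|0=1 G4=G1|G0=0|0=0 -> 11110
Step 2: G0=G3|G2=1|1=1 G1=NOT G1=NOT 1=0 G2=G4|G1=0|1=1 G3=G3|G1=1|1=1 G4=G1|G0=1|1=1 -> 10111
Step 3: G0=G3|G2=1|1=1 G1=NOT G1=NOT 0=1 G2=G4|G1=1|0=1 G3=G3|G1=1|0=1 G4=G1|G0=0|1=1 -> 11111
Step 4: G0=G3|G2=1|1=1 G1=NOT G1=NOT 1=0 G2=G4|G1=1|1=1 G3=G3|G1=1|1=1 G4=G1|G0=1|1=1 -> 10111

10111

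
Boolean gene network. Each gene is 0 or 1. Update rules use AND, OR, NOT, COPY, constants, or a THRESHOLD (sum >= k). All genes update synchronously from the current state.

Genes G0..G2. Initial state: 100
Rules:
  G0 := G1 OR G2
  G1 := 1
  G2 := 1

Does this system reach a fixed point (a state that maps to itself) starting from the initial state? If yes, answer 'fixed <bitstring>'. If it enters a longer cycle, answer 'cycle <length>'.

Answer: fixed 111

Derivation:
Step 0: 100
Step 1: G0=G1|G2=0|0=0 G1=1(const) G2=1(const) -> 011
Step 2: G0=G1|G2=1|1=1 G1=1(const) G2=1(const) -> 111
Step 3: G0=G1|G2=1|1=1 G1=1(const) G2=1(const) -> 111
Fixed point reached at step 2: 111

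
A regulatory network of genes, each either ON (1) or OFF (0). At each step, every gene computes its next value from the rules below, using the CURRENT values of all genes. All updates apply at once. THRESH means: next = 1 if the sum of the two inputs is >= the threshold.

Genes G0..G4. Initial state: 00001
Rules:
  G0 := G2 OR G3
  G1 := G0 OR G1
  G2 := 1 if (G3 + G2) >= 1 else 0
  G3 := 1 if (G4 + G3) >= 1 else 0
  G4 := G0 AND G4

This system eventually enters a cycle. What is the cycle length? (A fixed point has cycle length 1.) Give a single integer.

Answer: 1

Derivation:
Step 0: 00001
Step 1: G0=G2|G3=0|0=0 G1=G0|G1=0|0=0 G2=(0+0>=1)=0 G3=(1+0>=1)=1 G4=G0&G4=0&1=0 -> 00010
Step 2: G0=G2|G3=0|1=1 G1=G0|G1=0|0=0 G2=(1+0>=1)=1 G3=(0+1>=1)=1 G4=G0&G4=0&0=0 -> 10110
Step 3: G0=G2|G3=1|1=1 G1=G0|G1=1|0=1 G2=(1+1>=1)=1 G3=(0+1>=1)=1 G4=G0&G4=1&0=0 -> 11110
Step 4: G0=G2|G3=1|1=1 G1=G0|G1=1|1=1 G2=(1+1>=1)=1 G3=(0+1>=1)=1 G4=G0&G4=1&0=0 -> 11110
State from step 4 equals state from step 3 -> cycle length 1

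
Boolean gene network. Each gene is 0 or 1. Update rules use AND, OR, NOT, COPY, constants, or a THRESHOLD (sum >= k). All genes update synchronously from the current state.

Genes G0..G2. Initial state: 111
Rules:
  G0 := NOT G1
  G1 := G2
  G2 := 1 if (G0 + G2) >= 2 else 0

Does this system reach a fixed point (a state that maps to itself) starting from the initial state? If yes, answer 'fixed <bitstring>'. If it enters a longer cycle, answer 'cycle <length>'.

Answer: fixed 100

Derivation:
Step 0: 111
Step 1: G0=NOT G1=NOT 1=0 G1=G2=1 G2=(1+1>=2)=1 -> 011
Step 2: G0=NOT G1=NOT 1=0 G1=G2=1 G2=(0+1>=2)=0 -> 010
Step 3: G0=NOT G1=NOT 1=0 G1=G2=0 G2=(0+0>=2)=0 -> 000
Step 4: G0=NOT G1=NOT 0=1 G1=G2=0 G2=(0+0>=2)=0 -> 100
Step 5: G0=NOT G1=NOT 0=1 G1=G2=0 G2=(1+0>=2)=0 -> 100
Fixed point reached at step 4: 100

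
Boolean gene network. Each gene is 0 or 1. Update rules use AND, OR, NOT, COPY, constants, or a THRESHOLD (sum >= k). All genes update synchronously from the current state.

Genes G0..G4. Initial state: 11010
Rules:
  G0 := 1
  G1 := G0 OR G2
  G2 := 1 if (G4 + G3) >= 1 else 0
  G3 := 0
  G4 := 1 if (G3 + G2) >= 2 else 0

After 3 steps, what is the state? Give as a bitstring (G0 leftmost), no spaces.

Step 1: G0=1(const) G1=G0|G2=1|0=1 G2=(0+1>=1)=1 G3=0(const) G4=(1+0>=2)=0 -> 11100
Step 2: G0=1(const) G1=G0|G2=1|1=1 G2=(0+0>=1)=0 G3=0(const) G4=(0+1>=2)=0 -> 11000
Step 3: G0=1(const) G1=G0|G2=1|0=1 G2=(0+0>=1)=0 G3=0(const) G4=(0+0>=2)=0 -> 11000

11000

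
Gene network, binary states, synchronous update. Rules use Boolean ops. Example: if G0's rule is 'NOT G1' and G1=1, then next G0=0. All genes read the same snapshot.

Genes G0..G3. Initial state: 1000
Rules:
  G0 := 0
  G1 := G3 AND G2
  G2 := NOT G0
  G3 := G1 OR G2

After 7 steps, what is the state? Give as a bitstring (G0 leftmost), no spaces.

Step 1: G0=0(const) G1=G3&G2=0&0=0 G2=NOT G0=NOT 1=0 G3=G1|G2=0|0=0 -> 0000
Step 2: G0=0(const) G1=G3&G2=0&0=0 G2=NOT G0=NOT 0=1 G3=G1|G2=0|0=0 -> 0010
Step 3: G0=0(const) G1=G3&G2=0&1=0 G2=NOT G0=NOT 0=1 G3=G1|G2=0|1=1 -> 0011
Step 4: G0=0(const) G1=G3&G2=1&1=1 G2=NOT G0=NOT 0=1 G3=G1|G2=0|1=1 -> 0111
Step 5: G0=0(const) G1=G3&G2=1&1=1 G2=NOT G0=NOT 0=1 G3=G1|G2=1|1=1 -> 0111
Step 6: G0=0(const) G1=G3&G2=1&1=1 G2=NOT G0=NOT 0=1 G3=G1|G2=1|1=1 -> 0111
Step 7: G0=0(const) G1=G3&G2=1&1=1 G2=NOT G0=NOT 0=1 G3=G1|G2=1|1=1 -> 0111

0111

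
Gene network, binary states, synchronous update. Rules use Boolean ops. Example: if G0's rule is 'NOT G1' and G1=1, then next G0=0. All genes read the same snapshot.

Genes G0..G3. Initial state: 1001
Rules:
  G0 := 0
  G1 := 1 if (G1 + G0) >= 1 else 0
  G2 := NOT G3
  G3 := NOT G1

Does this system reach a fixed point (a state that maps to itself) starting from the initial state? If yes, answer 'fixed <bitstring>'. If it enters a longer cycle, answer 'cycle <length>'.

Answer: fixed 0110

Derivation:
Step 0: 1001
Step 1: G0=0(const) G1=(0+1>=1)=1 G2=NOT G3=NOT 1=0 G3=NOT G1=NOT 0=1 -> 0101
Step 2: G0=0(const) G1=(1+0>=1)=1 G2=NOT G3=NOT 1=0 G3=NOT G1=NOT 1=0 -> 0100
Step 3: G0=0(const) G1=(1+0>=1)=1 G2=NOT G3=NOT 0=1 G3=NOT G1=NOT 1=0 -> 0110
Step 4: G0=0(const) G1=(1+0>=1)=1 G2=NOT G3=NOT 0=1 G3=NOT G1=NOT 1=0 -> 0110
Fixed point reached at step 3: 0110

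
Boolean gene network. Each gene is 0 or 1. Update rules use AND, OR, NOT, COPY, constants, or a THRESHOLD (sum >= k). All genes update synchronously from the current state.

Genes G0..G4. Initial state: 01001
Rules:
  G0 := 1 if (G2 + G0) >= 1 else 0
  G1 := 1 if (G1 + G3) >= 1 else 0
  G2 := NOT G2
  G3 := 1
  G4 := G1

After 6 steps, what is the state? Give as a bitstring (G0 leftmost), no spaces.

Step 1: G0=(0+0>=1)=0 G1=(1+0>=1)=1 G2=NOT G2=NOT 0=1 G3=1(const) G4=G1=1 -> 01111
Step 2: G0=(1+0>=1)=1 G1=(1+1>=1)=1 G2=NOT G2=NOT 1=0 G3=1(const) G4=G1=1 -> 11011
Step 3: G0=(0+1>=1)=1 G1=(1+1>=1)=1 G2=NOT G2=NOT 0=1 G3=1(const) G4=G1=1 -> 11111
Step 4: G0=(1+1>=1)=1 G1=(1+1>=1)=1 G2=NOT G2=NOT 1=0 G3=1(const) G4=G1=1 -> 11011
Step 5: G0=(0+1>=1)=1 G1=(1+1>=1)=1 G2=NOT G2=NOT 0=1 G3=1(const) G4=G1=1 -> 11111
Step 6: G0=(1+1>=1)=1 G1=(1+1>=1)=1 G2=NOT G2=NOT 1=0 G3=1(const) G4=G1=1 -> 11011

11011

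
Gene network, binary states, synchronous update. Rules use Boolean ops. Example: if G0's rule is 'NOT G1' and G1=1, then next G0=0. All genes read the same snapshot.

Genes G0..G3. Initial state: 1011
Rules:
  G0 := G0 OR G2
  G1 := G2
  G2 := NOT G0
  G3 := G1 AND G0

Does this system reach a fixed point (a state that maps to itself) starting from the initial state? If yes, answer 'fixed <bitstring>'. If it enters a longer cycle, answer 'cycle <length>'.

Step 0: 1011
Step 1: G0=G0|G2=1|1=1 G1=G2=1 G2=NOT G0=NOT 1=0 G3=G1&G0=0&1=0 -> 1100
Step 2: G0=G0|G2=1|0=1 G1=G2=0 G2=NOT G0=NOT 1=0 G3=G1&G0=1&1=1 -> 1001
Step 3: G0=G0|G2=1|0=1 G1=G2=0 G2=NOT G0=NOT 1=0 G3=G1&G0=0&1=0 -> 1000
Step 4: G0=G0|G2=1|0=1 G1=G2=0 G2=NOT G0=NOT 1=0 G3=G1&G0=0&1=0 -> 1000
Fixed point reached at step 3: 1000

Answer: fixed 1000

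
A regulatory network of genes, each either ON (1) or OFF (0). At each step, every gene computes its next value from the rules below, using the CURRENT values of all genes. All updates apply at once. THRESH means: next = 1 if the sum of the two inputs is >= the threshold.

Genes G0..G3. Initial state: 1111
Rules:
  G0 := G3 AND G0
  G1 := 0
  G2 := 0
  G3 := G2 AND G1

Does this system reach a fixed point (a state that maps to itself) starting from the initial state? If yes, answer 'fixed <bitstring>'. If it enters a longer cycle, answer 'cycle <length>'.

Answer: fixed 0000

Derivation:
Step 0: 1111
Step 1: G0=G3&G0=1&1=1 G1=0(const) G2=0(const) G3=G2&G1=1&1=1 -> 1001
Step 2: G0=G3&G0=1&1=1 G1=0(const) G2=0(const) G3=G2&G1=0&0=0 -> 1000
Step 3: G0=G3&G0=0&1=0 G1=0(const) G2=0(const) G3=G2&G1=0&0=0 -> 0000
Step 4: G0=G3&G0=0&0=0 G1=0(const) G2=0(const) G3=G2&G1=0&0=0 -> 0000
Fixed point reached at step 3: 0000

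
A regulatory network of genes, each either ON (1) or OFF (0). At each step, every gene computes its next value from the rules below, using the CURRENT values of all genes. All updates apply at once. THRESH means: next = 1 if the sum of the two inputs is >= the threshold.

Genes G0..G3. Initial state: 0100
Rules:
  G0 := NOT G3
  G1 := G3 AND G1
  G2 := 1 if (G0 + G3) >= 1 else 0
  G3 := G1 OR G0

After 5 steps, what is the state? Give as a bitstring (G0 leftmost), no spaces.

Step 1: G0=NOT G3=NOT 0=1 G1=G3&G1=0&1=0 G2=(0+0>=1)=0 G3=G1|G0=1|0=1 -> 1001
Step 2: G0=NOT G3=NOT 1=0 G1=G3&G1=1&0=0 G2=(1+1>=1)=1 G3=G1|G0=0|1=1 -> 0011
Step 3: G0=NOT G3=NOT 1=0 G1=G3&G1=1&0=0 G2=(0+1>=1)=1 G3=G1|G0=0|0=0 -> 0010
Step 4: G0=NOT G3=NOT 0=1 G1=G3&G1=0&0=0 G2=(0+0>=1)=0 G3=G1|G0=0|0=0 -> 1000
Step 5: G0=NOT G3=NOT 0=1 G1=G3&G1=0&0=0 G2=(1+0>=1)=1 G3=G1|G0=0|1=1 -> 1011

1011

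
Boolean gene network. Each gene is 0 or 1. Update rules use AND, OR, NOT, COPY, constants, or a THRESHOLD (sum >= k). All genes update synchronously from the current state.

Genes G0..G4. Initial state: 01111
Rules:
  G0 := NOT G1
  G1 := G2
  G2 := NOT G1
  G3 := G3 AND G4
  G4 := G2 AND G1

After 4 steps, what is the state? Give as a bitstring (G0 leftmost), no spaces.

Step 1: G0=NOT G1=NOT 1=0 G1=G2=1 G2=NOT G1=NOT 1=0 G3=G3&G4=1&1=1 G4=G2&G1=1&1=1 -> 01011
Step 2: G0=NOT G1=NOT 1=0 G1=G2=0 G2=NOT G1=NOT 1=0 G3=G3&G4=1&1=1 G4=G2&G1=0&1=0 -> 00010
Step 3: G0=NOT G1=NOT 0=1 G1=G2=0 G2=NOT G1=NOT 0=1 G3=G3&G4=1&0=0 G4=G2&G1=0&0=0 -> 10100
Step 4: G0=NOT G1=NOT 0=1 G1=G2=1 G2=NOT G1=NOT 0=1 G3=G3&G4=0&0=0 G4=G2&G1=1&0=0 -> 11100

11100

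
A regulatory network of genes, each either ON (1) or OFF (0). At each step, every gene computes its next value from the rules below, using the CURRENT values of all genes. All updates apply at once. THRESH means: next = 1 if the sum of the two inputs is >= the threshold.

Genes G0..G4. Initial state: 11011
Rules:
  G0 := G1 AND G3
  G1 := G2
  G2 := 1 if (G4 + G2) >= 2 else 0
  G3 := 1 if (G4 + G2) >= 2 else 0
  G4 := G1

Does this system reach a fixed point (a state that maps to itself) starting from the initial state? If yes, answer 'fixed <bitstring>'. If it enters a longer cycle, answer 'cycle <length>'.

Answer: fixed 00000

Derivation:
Step 0: 11011
Step 1: G0=G1&G3=1&1=1 G1=G2=0 G2=(1+0>=2)=0 G3=(1+0>=2)=0 G4=G1=1 -> 10001
Step 2: G0=G1&G3=0&0=0 G1=G2=0 G2=(1+0>=2)=0 G3=(1+0>=2)=0 G4=G1=0 -> 00000
Step 3: G0=G1&G3=0&0=0 G1=G2=0 G2=(0+0>=2)=0 G3=(0+0>=2)=0 G4=G1=0 -> 00000
Fixed point reached at step 2: 00000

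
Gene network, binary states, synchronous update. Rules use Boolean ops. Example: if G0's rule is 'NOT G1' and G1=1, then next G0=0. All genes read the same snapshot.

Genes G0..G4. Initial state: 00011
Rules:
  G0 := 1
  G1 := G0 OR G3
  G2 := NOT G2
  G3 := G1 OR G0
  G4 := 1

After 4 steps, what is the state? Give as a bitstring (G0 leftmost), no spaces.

Step 1: G0=1(const) G1=G0|G3=0|1=1 G2=NOT G2=NOT 0=1 G3=G1|G0=0|0=0 G4=1(const) -> 11101
Step 2: G0=1(const) G1=G0|G3=1|0=1 G2=NOT G2=NOT 1=0 G3=G1|G0=1|1=1 G4=1(const) -> 11011
Step 3: G0=1(const) G1=G0|G3=1|1=1 G2=NOT G2=NOT 0=1 G3=G1|G0=1|1=1 G4=1(const) -> 11111
Step 4: G0=1(const) G1=G0|G3=1|1=1 G2=NOT G2=NOT 1=0 G3=G1|G0=1|1=1 G4=1(const) -> 11011

11011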